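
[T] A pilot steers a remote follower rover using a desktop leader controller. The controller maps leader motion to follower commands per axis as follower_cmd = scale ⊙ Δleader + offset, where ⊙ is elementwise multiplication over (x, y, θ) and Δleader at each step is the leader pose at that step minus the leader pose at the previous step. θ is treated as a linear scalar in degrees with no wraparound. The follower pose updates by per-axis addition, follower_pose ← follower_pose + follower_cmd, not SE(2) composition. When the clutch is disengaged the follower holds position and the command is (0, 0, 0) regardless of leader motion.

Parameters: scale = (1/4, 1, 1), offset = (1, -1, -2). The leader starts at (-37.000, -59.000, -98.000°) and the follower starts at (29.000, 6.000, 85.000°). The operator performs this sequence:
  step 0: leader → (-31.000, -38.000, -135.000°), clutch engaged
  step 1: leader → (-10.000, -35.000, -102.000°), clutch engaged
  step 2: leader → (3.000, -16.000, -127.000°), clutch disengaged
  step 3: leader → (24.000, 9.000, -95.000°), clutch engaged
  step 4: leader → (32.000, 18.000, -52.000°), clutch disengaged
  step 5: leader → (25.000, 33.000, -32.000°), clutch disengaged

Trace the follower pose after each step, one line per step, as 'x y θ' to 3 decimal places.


step 0: Δleader=(6.000, 21.000, -37.000°), engaged; cmd=(2.500, 20.000, -39.000°) → follower=(31.500, 26.000, 46.000°)
step 1: Δleader=(21.000, 3.000, 33.000°), engaged; cmd=(6.250, 2.000, 31.000°) → follower=(37.750, 28.000, 77.000°)
step 2: Δleader=(13.000, 19.000, -25.000°), disengaged; cmd=(0,0,0) → follower holds at (37.750, 28.000, 77.000°)
step 3: Δleader=(21.000, 25.000, 32.000°), engaged; cmd=(6.250, 24.000, 30.000°) → follower=(44.000, 52.000, 107.000°)
step 4: Δleader=(8.000, 9.000, 43.000°), disengaged; cmd=(0,0,0) → follower holds at (44.000, 52.000, 107.000°)
step 5: Δleader=(-7.000, 15.000, 20.000°), disengaged; cmd=(0,0,0) → follower holds at (44.000, 52.000, 107.000°)

31.500 26.000 46.000
37.750 28.000 77.000
37.750 28.000 77.000
44.000 52.000 107.000
44.000 52.000 107.000
44.000 52.000 107.000


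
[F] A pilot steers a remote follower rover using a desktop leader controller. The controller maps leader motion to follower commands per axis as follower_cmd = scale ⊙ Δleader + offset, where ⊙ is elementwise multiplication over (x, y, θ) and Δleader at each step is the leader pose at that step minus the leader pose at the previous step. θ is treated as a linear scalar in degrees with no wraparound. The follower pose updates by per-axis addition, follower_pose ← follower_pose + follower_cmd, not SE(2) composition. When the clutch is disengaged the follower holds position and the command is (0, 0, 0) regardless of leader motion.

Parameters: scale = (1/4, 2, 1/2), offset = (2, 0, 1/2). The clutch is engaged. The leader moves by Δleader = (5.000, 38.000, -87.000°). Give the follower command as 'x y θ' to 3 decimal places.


3.250 76.000 -43.000

axis x: 1/4·5.000 + 2 = 3.250
axis y: 2·38.000 + 0 = 76.000
axis θ: 1/2·-87.000 + 1/2 = -43.000


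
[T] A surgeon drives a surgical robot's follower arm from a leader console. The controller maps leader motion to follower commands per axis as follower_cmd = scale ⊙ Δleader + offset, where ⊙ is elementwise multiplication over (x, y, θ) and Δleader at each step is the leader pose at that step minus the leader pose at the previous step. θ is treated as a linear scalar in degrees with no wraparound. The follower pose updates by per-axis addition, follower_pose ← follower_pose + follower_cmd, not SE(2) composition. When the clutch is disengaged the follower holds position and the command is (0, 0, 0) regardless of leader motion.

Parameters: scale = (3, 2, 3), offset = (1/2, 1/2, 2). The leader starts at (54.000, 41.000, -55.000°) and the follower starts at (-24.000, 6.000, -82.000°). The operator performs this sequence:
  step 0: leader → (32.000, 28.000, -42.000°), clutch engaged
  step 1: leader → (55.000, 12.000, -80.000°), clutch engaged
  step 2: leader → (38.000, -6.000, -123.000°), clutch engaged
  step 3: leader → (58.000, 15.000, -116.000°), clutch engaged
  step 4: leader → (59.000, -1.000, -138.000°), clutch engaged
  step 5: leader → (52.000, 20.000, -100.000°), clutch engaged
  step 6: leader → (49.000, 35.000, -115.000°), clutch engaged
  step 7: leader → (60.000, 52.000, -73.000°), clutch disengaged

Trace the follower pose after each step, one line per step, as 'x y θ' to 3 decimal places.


-89.500 -19.500 -41.000
-20.000 -51.000 -153.000
-70.500 -86.500 -280.000
-10.000 -44.000 -257.000
-6.500 -75.500 -321.000
-27.000 -33.000 -205.000
-35.500 -2.500 -248.000
-35.500 -2.500 -248.000

step 0: Δleader=(-22.000, -13.000, 13.000°), engaged; cmd=(-65.500, -25.500, 41.000°) → follower=(-89.500, -19.500, -41.000°)
step 1: Δleader=(23.000, -16.000, -38.000°), engaged; cmd=(69.500, -31.500, -112.000°) → follower=(-20.000, -51.000, -153.000°)
step 2: Δleader=(-17.000, -18.000, -43.000°), engaged; cmd=(-50.500, -35.500, -127.000°) → follower=(-70.500, -86.500, -280.000°)
step 3: Δleader=(20.000, 21.000, 7.000°), engaged; cmd=(60.500, 42.500, 23.000°) → follower=(-10.000, -44.000, -257.000°)
step 4: Δleader=(1.000, -16.000, -22.000°), engaged; cmd=(3.500, -31.500, -64.000°) → follower=(-6.500, -75.500, -321.000°)
step 5: Δleader=(-7.000, 21.000, 38.000°), engaged; cmd=(-20.500, 42.500, 116.000°) → follower=(-27.000, -33.000, -205.000°)
step 6: Δleader=(-3.000, 15.000, -15.000°), engaged; cmd=(-8.500, 30.500, -43.000°) → follower=(-35.500, -2.500, -248.000°)
step 7: Δleader=(11.000, 17.000, 42.000°), disengaged; cmd=(0,0,0) → follower holds at (-35.500, -2.500, -248.000°)


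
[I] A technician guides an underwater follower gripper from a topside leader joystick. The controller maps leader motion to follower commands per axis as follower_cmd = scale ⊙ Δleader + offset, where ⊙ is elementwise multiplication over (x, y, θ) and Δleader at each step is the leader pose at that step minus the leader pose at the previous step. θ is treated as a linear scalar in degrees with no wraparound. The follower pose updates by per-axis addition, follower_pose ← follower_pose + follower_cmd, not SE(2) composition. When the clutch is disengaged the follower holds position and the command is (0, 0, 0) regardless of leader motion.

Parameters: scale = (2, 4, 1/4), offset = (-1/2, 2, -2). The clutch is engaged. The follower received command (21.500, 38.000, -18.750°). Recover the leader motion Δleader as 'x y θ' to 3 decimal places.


11.000 9.000 -67.000

axis x: (21.500 − -1/2) / (2) = 11.000
axis y: (38.000 − 2) / (4) = 9.000
axis θ: (-18.750 − -2) / (1/4) = -67.000


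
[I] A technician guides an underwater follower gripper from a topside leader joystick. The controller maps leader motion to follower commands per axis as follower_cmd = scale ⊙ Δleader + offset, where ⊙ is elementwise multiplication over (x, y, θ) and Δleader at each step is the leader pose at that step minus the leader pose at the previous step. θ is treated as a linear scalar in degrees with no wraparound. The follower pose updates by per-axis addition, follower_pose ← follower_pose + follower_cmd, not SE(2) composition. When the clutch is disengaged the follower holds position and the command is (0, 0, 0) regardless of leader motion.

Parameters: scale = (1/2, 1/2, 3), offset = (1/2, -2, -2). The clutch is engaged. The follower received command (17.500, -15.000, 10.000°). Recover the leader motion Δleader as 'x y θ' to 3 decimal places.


axis x: (17.500 − 1/2) / (1/2) = 34.000
axis y: (-15.000 − -2) / (1/2) = -26.000
axis θ: (10.000 − -2) / (3) = 4.000

34.000 -26.000 4.000


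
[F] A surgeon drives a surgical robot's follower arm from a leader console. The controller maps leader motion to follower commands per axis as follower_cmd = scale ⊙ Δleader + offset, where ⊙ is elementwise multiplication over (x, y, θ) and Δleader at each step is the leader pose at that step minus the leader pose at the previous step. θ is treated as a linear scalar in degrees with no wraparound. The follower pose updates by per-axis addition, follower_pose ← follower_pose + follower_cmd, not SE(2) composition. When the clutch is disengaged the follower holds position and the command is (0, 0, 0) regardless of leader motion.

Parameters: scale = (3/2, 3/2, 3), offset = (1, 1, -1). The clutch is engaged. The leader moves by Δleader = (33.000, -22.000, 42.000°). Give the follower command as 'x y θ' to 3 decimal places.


axis x: 3/2·33.000 + 1 = 50.500
axis y: 3/2·-22.000 + 1 = -32.000
axis θ: 3·42.000 + -1 = 125.000

50.500 -32.000 125.000


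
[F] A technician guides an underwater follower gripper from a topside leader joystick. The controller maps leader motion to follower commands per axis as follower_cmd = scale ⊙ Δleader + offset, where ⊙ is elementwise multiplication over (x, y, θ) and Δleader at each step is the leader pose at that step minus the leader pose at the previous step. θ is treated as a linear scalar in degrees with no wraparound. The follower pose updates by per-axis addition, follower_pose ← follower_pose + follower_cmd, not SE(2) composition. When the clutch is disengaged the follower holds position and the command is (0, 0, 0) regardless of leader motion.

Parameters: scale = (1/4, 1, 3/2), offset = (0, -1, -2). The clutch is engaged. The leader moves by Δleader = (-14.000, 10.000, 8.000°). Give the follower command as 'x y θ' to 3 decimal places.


axis x: 1/4·-14.000 + 0 = -3.500
axis y: 1·10.000 + -1 = 9.000
axis θ: 3/2·8.000 + -2 = 10.000

-3.500 9.000 10.000


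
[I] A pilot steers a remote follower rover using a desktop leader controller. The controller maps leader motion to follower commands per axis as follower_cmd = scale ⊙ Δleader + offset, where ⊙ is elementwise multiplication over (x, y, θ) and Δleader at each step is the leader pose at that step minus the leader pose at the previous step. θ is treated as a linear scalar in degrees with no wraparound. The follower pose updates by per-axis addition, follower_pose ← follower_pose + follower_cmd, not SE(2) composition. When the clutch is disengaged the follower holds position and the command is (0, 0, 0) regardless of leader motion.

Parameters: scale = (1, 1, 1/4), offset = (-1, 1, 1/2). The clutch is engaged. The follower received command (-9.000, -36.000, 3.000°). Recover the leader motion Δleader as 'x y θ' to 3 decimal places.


axis x: (-9.000 − -1) / (1) = -8.000
axis y: (-36.000 − 1) / (1) = -37.000
axis θ: (3.000 − 1/2) / (1/4) = 10.000

-8.000 -37.000 10.000


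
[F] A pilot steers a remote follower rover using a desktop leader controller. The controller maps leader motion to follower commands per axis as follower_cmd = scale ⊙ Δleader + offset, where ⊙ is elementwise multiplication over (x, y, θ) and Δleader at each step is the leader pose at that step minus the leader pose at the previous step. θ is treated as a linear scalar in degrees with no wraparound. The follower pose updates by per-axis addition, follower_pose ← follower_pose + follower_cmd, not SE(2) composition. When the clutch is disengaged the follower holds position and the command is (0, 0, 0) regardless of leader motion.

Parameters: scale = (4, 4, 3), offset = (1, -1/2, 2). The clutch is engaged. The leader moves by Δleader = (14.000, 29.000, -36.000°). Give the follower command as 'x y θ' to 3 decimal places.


axis x: 4·14.000 + 1 = 57.000
axis y: 4·29.000 + -1/2 = 115.500
axis θ: 3·-36.000 + 2 = -106.000

57.000 115.500 -106.000


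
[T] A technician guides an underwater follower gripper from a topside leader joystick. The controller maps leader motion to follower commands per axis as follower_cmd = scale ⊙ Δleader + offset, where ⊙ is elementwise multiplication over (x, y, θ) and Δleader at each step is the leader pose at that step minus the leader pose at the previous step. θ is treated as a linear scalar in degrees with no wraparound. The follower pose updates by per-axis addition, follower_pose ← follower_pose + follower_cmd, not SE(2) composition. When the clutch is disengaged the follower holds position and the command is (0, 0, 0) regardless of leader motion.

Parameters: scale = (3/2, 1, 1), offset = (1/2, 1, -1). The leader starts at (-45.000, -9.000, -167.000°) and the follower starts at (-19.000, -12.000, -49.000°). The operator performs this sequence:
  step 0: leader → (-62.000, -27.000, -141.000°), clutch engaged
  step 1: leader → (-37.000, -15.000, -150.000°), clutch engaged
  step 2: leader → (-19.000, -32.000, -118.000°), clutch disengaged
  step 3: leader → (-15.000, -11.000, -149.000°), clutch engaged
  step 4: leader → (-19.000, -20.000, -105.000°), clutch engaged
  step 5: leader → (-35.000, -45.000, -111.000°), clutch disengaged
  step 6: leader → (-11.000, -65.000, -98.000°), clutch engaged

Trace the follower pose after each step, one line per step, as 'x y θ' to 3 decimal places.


step 0: Δleader=(-17.000, -18.000, 26.000°), engaged; cmd=(-25.000, -17.000, 25.000°) → follower=(-44.000, -29.000, -24.000°)
step 1: Δleader=(25.000, 12.000, -9.000°), engaged; cmd=(38.000, 13.000, -10.000°) → follower=(-6.000, -16.000, -34.000°)
step 2: Δleader=(18.000, -17.000, 32.000°), disengaged; cmd=(0,0,0) → follower holds at (-6.000, -16.000, -34.000°)
step 3: Δleader=(4.000, 21.000, -31.000°), engaged; cmd=(6.500, 22.000, -32.000°) → follower=(0.500, 6.000, -66.000°)
step 4: Δleader=(-4.000, -9.000, 44.000°), engaged; cmd=(-5.500, -8.000, 43.000°) → follower=(-5.000, -2.000, -23.000°)
step 5: Δleader=(-16.000, -25.000, -6.000°), disengaged; cmd=(0,0,0) → follower holds at (-5.000, -2.000, -23.000°)
step 6: Δleader=(24.000, -20.000, 13.000°), engaged; cmd=(36.500, -19.000, 12.000°) → follower=(31.500, -21.000, -11.000°)

-44.000 -29.000 -24.000
-6.000 -16.000 -34.000
-6.000 -16.000 -34.000
0.500 6.000 -66.000
-5.000 -2.000 -23.000
-5.000 -2.000 -23.000
31.500 -21.000 -11.000


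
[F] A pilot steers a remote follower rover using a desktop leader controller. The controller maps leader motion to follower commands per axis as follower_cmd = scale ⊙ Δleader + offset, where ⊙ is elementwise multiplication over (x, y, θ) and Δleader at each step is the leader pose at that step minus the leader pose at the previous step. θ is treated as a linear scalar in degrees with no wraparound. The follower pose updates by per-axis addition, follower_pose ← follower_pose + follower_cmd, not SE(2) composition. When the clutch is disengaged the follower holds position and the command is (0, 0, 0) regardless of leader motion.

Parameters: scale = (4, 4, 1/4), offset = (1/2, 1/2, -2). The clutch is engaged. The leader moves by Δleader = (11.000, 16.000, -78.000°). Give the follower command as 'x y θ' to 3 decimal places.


axis x: 4·11.000 + 1/2 = 44.500
axis y: 4·16.000 + 1/2 = 64.500
axis θ: 1/4·-78.000 + -2 = -21.500

44.500 64.500 -21.500


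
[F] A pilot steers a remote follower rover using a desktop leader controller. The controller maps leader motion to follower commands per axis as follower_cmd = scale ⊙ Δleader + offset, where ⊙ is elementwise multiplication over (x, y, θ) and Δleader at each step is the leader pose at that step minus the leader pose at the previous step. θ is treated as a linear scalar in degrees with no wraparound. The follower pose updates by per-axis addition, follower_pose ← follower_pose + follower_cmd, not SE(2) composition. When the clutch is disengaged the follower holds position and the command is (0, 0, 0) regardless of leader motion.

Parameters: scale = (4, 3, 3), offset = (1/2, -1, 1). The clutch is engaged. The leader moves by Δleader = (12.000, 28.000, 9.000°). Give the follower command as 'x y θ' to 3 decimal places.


48.500 83.000 28.000

axis x: 4·12.000 + 1/2 = 48.500
axis y: 3·28.000 + -1 = 83.000
axis θ: 3·9.000 + 1 = 28.000


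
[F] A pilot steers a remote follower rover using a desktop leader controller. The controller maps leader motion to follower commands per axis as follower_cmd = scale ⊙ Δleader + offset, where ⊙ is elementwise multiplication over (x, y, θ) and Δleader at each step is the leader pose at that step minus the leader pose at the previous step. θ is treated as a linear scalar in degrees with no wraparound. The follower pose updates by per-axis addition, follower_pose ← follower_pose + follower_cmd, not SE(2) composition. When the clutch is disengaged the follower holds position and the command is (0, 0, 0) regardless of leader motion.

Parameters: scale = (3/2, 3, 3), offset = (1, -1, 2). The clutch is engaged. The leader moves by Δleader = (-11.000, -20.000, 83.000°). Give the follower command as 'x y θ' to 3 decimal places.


-15.500 -61.000 251.000

axis x: 3/2·-11.000 + 1 = -15.500
axis y: 3·-20.000 + -1 = -61.000
axis θ: 3·83.000 + 2 = 251.000


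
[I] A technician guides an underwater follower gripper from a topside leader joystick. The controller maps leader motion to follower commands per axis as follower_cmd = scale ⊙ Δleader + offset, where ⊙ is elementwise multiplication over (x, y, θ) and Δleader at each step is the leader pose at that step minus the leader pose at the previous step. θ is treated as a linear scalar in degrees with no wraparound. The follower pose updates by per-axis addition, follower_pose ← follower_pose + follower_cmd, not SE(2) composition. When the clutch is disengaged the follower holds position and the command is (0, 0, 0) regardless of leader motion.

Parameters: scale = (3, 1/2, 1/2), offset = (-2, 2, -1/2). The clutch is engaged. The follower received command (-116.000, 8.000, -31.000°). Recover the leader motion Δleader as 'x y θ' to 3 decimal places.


axis x: (-116.000 − -2) / (3) = -38.000
axis y: (8.000 − 2) / (1/2) = 12.000
axis θ: (-31.000 − -1/2) / (1/2) = -61.000

-38.000 12.000 -61.000


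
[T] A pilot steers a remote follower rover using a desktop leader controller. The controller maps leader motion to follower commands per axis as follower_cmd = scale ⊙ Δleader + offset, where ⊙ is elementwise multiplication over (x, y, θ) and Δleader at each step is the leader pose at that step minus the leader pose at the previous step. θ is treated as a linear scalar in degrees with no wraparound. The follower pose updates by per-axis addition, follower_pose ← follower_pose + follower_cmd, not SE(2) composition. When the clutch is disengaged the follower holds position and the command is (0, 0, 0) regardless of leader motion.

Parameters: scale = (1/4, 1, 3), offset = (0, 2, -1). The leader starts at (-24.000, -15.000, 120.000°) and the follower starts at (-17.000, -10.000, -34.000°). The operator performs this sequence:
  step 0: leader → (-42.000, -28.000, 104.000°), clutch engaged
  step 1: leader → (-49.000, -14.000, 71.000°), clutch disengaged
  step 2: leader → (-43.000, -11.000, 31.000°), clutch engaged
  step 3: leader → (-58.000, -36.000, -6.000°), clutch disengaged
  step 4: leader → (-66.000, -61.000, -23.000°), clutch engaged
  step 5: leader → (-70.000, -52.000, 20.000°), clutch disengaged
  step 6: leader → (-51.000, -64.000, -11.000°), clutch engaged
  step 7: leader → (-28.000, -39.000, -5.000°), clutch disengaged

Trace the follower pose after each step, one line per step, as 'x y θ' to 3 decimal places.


step 0: Δleader=(-18.000, -13.000, -16.000°), engaged; cmd=(-4.500, -11.000, -49.000°) → follower=(-21.500, -21.000, -83.000°)
step 1: Δleader=(-7.000, 14.000, -33.000°), disengaged; cmd=(0,0,0) → follower holds at (-21.500, -21.000, -83.000°)
step 2: Δleader=(6.000, 3.000, -40.000°), engaged; cmd=(1.500, 5.000, -121.000°) → follower=(-20.000, -16.000, -204.000°)
step 3: Δleader=(-15.000, -25.000, -37.000°), disengaged; cmd=(0,0,0) → follower holds at (-20.000, -16.000, -204.000°)
step 4: Δleader=(-8.000, -25.000, -17.000°), engaged; cmd=(-2.000, -23.000, -52.000°) → follower=(-22.000, -39.000, -256.000°)
step 5: Δleader=(-4.000, 9.000, 43.000°), disengaged; cmd=(0,0,0) → follower holds at (-22.000, -39.000, -256.000°)
step 6: Δleader=(19.000, -12.000, -31.000°), engaged; cmd=(4.750, -10.000, -94.000°) → follower=(-17.250, -49.000, -350.000°)
step 7: Δleader=(23.000, 25.000, 6.000°), disengaged; cmd=(0,0,0) → follower holds at (-17.250, -49.000, -350.000°)

-21.500 -21.000 -83.000
-21.500 -21.000 -83.000
-20.000 -16.000 -204.000
-20.000 -16.000 -204.000
-22.000 -39.000 -256.000
-22.000 -39.000 -256.000
-17.250 -49.000 -350.000
-17.250 -49.000 -350.000


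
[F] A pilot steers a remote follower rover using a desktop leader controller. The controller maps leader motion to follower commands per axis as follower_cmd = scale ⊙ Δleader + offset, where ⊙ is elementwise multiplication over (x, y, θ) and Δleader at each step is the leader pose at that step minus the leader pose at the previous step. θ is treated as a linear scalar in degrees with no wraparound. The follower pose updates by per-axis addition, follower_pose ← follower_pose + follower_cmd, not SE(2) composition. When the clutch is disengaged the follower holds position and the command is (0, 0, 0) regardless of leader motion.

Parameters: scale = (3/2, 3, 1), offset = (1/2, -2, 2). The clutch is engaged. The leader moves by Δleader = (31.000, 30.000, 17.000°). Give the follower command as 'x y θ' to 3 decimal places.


axis x: 3/2·31.000 + 1/2 = 47.000
axis y: 3·30.000 + -2 = 88.000
axis θ: 1·17.000 + 2 = 19.000

47.000 88.000 19.000


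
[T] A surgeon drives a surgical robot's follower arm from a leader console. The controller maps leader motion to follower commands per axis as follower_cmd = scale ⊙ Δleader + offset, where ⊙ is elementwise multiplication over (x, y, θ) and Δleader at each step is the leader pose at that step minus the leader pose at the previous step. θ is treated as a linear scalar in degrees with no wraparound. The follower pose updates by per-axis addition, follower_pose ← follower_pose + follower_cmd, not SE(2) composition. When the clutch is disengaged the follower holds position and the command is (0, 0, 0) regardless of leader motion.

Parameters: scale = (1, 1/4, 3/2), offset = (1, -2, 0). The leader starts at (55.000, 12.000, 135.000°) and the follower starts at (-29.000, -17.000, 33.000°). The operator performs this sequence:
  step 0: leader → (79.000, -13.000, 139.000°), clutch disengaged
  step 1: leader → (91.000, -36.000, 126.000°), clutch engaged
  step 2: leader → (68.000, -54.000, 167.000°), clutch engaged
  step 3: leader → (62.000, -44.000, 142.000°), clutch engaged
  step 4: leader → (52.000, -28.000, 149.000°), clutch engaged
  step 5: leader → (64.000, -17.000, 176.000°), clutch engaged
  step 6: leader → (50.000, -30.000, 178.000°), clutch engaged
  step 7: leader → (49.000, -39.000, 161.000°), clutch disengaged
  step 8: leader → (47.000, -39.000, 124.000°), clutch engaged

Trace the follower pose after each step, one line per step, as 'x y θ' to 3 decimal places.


step 0: Δleader=(24.000, -25.000, 4.000°), disengaged; cmd=(0,0,0) → follower holds at (-29.000, -17.000, 33.000°)
step 1: Δleader=(12.000, -23.000, -13.000°), engaged; cmd=(13.000, -7.750, -19.500°) → follower=(-16.000, -24.750, 13.500°)
step 2: Δleader=(-23.000, -18.000, 41.000°), engaged; cmd=(-22.000, -6.500, 61.500°) → follower=(-38.000, -31.250, 75.000°)
step 3: Δleader=(-6.000, 10.000, -25.000°), engaged; cmd=(-5.000, 0.500, -37.500°) → follower=(-43.000, -30.750, 37.500°)
step 4: Δleader=(-10.000, 16.000, 7.000°), engaged; cmd=(-9.000, 2.000, 10.500°) → follower=(-52.000, -28.750, 48.000°)
step 5: Δleader=(12.000, 11.000, 27.000°), engaged; cmd=(13.000, 0.750, 40.500°) → follower=(-39.000, -28.000, 88.500°)
step 6: Δleader=(-14.000, -13.000, 2.000°), engaged; cmd=(-13.000, -5.250, 3.000°) → follower=(-52.000, -33.250, 91.500°)
step 7: Δleader=(-1.000, -9.000, -17.000°), disengaged; cmd=(0,0,0) → follower holds at (-52.000, -33.250, 91.500°)
step 8: Δleader=(-2.000, 0.000, -37.000°), engaged; cmd=(-1.000, -2.000, -55.500°) → follower=(-53.000, -35.250, 36.000°)

-29.000 -17.000 33.000
-16.000 -24.750 13.500
-38.000 -31.250 75.000
-43.000 -30.750 37.500
-52.000 -28.750 48.000
-39.000 -28.000 88.500
-52.000 -33.250 91.500
-52.000 -33.250 91.500
-53.000 -35.250 36.000


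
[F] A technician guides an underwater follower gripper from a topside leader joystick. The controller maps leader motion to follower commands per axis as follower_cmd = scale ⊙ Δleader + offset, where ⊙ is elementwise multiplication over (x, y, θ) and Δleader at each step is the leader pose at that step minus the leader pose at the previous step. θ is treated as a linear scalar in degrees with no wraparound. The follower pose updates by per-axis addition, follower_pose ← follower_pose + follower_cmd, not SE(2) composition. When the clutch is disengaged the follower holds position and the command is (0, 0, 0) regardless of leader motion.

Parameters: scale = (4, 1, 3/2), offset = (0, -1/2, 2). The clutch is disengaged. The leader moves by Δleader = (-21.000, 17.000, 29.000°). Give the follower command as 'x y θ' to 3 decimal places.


clutch disengaged → follower holds; cmd = (0, 0, 0)

0.000 0.000 0.000


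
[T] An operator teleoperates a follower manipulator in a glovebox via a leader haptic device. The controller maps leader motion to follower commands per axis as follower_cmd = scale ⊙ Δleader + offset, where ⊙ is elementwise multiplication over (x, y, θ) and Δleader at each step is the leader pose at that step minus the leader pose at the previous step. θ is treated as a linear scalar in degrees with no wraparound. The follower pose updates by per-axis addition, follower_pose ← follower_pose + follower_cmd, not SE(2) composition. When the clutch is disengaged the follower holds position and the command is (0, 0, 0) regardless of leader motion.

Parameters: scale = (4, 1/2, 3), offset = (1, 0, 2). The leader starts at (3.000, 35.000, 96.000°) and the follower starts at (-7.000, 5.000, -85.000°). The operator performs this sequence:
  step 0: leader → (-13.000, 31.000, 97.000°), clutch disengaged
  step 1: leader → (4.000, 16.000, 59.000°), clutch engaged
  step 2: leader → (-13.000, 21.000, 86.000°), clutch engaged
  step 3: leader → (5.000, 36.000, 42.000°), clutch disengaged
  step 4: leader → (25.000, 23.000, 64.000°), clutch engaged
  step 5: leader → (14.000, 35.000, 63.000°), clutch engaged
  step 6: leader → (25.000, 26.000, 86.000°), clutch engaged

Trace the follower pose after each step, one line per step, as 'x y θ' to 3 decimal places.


step 0: Δleader=(-16.000, -4.000, 1.000°), disengaged; cmd=(0,0,0) → follower holds at (-7.000, 5.000, -85.000°)
step 1: Δleader=(17.000, -15.000, -38.000°), engaged; cmd=(69.000, -7.500, -112.000°) → follower=(62.000, -2.500, -197.000°)
step 2: Δleader=(-17.000, 5.000, 27.000°), engaged; cmd=(-67.000, 2.500, 83.000°) → follower=(-5.000, 0.000, -114.000°)
step 3: Δleader=(18.000, 15.000, -44.000°), disengaged; cmd=(0,0,0) → follower holds at (-5.000, 0.000, -114.000°)
step 4: Δleader=(20.000, -13.000, 22.000°), engaged; cmd=(81.000, -6.500, 68.000°) → follower=(76.000, -6.500, -46.000°)
step 5: Δleader=(-11.000, 12.000, -1.000°), engaged; cmd=(-43.000, 6.000, -1.000°) → follower=(33.000, -0.500, -47.000°)
step 6: Δleader=(11.000, -9.000, 23.000°), engaged; cmd=(45.000, -4.500, 71.000°) → follower=(78.000, -5.000, 24.000°)

-7.000 5.000 -85.000
62.000 -2.500 -197.000
-5.000 0.000 -114.000
-5.000 0.000 -114.000
76.000 -6.500 -46.000
33.000 -0.500 -47.000
78.000 -5.000 24.000


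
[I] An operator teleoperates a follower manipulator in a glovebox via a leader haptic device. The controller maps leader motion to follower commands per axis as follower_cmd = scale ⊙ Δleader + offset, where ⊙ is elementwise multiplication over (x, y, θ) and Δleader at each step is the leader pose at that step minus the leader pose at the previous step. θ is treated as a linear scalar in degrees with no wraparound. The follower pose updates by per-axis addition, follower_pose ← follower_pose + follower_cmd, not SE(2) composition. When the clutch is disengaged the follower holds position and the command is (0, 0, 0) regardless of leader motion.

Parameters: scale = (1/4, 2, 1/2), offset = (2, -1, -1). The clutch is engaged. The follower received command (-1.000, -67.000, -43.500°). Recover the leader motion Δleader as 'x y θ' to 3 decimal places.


-12.000 -33.000 -85.000

axis x: (-1.000 − 2) / (1/4) = -12.000
axis y: (-67.000 − -1) / (2) = -33.000
axis θ: (-43.500 − -1) / (1/2) = -85.000


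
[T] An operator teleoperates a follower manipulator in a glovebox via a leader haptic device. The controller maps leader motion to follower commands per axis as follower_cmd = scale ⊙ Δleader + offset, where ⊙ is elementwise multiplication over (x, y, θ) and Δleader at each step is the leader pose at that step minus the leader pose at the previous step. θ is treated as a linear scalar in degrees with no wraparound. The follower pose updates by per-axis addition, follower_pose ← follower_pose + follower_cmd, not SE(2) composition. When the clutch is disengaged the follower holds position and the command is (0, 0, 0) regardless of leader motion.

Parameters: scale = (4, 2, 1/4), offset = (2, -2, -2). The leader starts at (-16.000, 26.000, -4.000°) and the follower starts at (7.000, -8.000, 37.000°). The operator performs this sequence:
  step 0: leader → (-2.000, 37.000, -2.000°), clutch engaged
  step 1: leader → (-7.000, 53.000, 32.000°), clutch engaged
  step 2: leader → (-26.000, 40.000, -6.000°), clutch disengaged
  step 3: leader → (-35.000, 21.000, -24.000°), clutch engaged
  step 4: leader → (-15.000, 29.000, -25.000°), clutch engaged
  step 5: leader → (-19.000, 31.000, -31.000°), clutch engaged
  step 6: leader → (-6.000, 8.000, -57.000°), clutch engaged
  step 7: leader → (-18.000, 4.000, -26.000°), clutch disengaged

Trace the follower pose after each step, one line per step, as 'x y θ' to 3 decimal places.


65.000 12.000 35.500
47.000 42.000 42.000
47.000 42.000 42.000
13.000 2.000 35.500
95.000 16.000 33.250
81.000 18.000 29.750
135.000 -30.000 21.250
135.000 -30.000 21.250

step 0: Δleader=(14.000, 11.000, 2.000°), engaged; cmd=(58.000, 20.000, -1.500°) → follower=(65.000, 12.000, 35.500°)
step 1: Δleader=(-5.000, 16.000, 34.000°), engaged; cmd=(-18.000, 30.000, 6.500°) → follower=(47.000, 42.000, 42.000°)
step 2: Δleader=(-19.000, -13.000, -38.000°), disengaged; cmd=(0,0,0) → follower holds at (47.000, 42.000, 42.000°)
step 3: Δleader=(-9.000, -19.000, -18.000°), engaged; cmd=(-34.000, -40.000, -6.500°) → follower=(13.000, 2.000, 35.500°)
step 4: Δleader=(20.000, 8.000, -1.000°), engaged; cmd=(82.000, 14.000, -2.250°) → follower=(95.000, 16.000, 33.250°)
step 5: Δleader=(-4.000, 2.000, -6.000°), engaged; cmd=(-14.000, 2.000, -3.500°) → follower=(81.000, 18.000, 29.750°)
step 6: Δleader=(13.000, -23.000, -26.000°), engaged; cmd=(54.000, -48.000, -8.500°) → follower=(135.000, -30.000, 21.250°)
step 7: Δleader=(-12.000, -4.000, 31.000°), disengaged; cmd=(0,0,0) → follower holds at (135.000, -30.000, 21.250°)


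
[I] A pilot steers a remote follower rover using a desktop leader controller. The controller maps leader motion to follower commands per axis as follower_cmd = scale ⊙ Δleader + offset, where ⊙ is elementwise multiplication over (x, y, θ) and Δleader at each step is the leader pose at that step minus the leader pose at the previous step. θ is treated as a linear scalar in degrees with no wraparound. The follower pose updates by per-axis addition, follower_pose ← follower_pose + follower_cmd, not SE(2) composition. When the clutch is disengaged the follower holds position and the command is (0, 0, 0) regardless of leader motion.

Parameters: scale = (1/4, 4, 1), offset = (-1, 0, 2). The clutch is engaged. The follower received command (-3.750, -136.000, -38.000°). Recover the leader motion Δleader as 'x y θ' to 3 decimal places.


-11.000 -34.000 -40.000

axis x: (-3.750 − -1) / (1/4) = -11.000
axis y: (-136.000 − 0) / (4) = -34.000
axis θ: (-38.000 − 2) / (1) = -40.000


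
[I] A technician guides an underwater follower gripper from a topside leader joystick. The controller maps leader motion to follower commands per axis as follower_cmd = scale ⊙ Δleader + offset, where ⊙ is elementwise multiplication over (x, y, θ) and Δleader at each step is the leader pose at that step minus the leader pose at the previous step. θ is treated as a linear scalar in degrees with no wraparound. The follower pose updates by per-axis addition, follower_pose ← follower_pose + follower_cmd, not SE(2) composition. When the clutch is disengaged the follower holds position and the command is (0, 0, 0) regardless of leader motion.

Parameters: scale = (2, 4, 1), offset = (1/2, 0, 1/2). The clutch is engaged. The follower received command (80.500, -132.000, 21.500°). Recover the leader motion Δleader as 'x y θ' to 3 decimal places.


40.000 -33.000 21.000

axis x: (80.500 − 1/2) / (2) = 40.000
axis y: (-132.000 − 0) / (4) = -33.000
axis θ: (21.500 − 1/2) / (1) = 21.000


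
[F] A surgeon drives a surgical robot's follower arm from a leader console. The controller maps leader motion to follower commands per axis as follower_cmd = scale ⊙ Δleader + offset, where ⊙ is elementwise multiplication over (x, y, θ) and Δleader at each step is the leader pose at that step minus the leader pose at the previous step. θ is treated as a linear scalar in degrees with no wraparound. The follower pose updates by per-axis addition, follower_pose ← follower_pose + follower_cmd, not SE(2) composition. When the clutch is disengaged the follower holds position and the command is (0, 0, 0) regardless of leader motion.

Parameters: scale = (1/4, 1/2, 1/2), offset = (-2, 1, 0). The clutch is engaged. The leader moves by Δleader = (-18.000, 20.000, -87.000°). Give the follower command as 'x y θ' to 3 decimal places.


axis x: 1/4·-18.000 + -2 = -6.500
axis y: 1/2·20.000 + 1 = 11.000
axis θ: 1/2·-87.000 + 0 = -43.500

-6.500 11.000 -43.500


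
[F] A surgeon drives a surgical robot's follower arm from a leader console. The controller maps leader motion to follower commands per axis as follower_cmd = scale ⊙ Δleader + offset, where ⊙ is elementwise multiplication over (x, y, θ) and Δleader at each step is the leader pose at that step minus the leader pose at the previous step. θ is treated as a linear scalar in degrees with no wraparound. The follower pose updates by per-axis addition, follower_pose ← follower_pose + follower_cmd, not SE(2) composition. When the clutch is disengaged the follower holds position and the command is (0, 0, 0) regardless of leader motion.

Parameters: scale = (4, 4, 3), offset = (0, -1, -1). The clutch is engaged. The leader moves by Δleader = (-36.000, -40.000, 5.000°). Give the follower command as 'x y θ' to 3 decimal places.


-144.000 -161.000 14.000

axis x: 4·-36.000 + 0 = -144.000
axis y: 4·-40.000 + -1 = -161.000
axis θ: 3·5.000 + -1 = 14.000


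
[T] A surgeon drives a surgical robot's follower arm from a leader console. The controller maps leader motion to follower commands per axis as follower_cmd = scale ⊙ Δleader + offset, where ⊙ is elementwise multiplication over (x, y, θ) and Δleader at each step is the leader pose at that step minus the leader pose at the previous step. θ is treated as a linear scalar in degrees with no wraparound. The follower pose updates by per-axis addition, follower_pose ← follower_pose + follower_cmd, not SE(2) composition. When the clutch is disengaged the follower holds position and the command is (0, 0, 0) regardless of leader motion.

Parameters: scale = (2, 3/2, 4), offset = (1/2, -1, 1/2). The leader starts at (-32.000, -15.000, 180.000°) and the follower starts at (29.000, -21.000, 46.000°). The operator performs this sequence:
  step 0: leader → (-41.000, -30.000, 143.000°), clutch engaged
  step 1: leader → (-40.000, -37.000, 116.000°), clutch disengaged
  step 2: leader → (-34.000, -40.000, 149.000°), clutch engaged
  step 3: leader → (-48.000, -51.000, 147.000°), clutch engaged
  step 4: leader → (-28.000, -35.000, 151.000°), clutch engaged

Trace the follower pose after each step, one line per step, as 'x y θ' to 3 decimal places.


11.500 -44.500 -101.500
11.500 -44.500 -101.500
24.000 -50.000 31.000
-3.500 -67.500 23.500
37.000 -44.500 40.000

step 0: Δleader=(-9.000, -15.000, -37.000°), engaged; cmd=(-17.500, -23.500, -147.500°) → follower=(11.500, -44.500, -101.500°)
step 1: Δleader=(1.000, -7.000, -27.000°), disengaged; cmd=(0,0,0) → follower holds at (11.500, -44.500, -101.500°)
step 2: Δleader=(6.000, -3.000, 33.000°), engaged; cmd=(12.500, -5.500, 132.500°) → follower=(24.000, -50.000, 31.000°)
step 3: Δleader=(-14.000, -11.000, -2.000°), engaged; cmd=(-27.500, -17.500, -7.500°) → follower=(-3.500, -67.500, 23.500°)
step 4: Δleader=(20.000, 16.000, 4.000°), engaged; cmd=(40.500, 23.000, 16.500°) → follower=(37.000, -44.500, 40.000°)


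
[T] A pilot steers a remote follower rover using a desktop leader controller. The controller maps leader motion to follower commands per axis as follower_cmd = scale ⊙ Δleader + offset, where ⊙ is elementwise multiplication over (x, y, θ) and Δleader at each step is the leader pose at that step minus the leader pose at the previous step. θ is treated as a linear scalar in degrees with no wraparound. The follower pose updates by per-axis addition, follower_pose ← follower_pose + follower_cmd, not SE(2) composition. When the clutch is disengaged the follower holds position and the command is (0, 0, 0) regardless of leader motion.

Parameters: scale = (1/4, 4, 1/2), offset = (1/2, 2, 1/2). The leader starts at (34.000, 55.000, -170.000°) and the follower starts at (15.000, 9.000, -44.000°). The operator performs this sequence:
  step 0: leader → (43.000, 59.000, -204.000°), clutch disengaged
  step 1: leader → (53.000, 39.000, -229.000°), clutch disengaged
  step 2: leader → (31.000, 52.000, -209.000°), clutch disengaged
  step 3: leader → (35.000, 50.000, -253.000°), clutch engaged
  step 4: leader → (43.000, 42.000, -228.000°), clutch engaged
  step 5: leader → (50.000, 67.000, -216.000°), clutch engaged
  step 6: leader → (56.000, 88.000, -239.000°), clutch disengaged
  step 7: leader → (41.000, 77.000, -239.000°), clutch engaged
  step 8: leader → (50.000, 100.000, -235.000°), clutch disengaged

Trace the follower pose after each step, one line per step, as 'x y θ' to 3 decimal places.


15.000 9.000 -44.000
15.000 9.000 -44.000
15.000 9.000 -44.000
16.500 3.000 -65.500
19.000 -27.000 -52.500
21.250 75.000 -46.000
21.250 75.000 -46.000
18.000 33.000 -45.500
18.000 33.000 -45.500

step 0: Δleader=(9.000, 4.000, -34.000°), disengaged; cmd=(0,0,0) → follower holds at (15.000, 9.000, -44.000°)
step 1: Δleader=(10.000, -20.000, -25.000°), disengaged; cmd=(0,0,0) → follower holds at (15.000, 9.000, -44.000°)
step 2: Δleader=(-22.000, 13.000, 20.000°), disengaged; cmd=(0,0,0) → follower holds at (15.000, 9.000, -44.000°)
step 3: Δleader=(4.000, -2.000, -44.000°), engaged; cmd=(1.500, -6.000, -21.500°) → follower=(16.500, 3.000, -65.500°)
step 4: Δleader=(8.000, -8.000, 25.000°), engaged; cmd=(2.500, -30.000, 13.000°) → follower=(19.000, -27.000, -52.500°)
step 5: Δleader=(7.000, 25.000, 12.000°), engaged; cmd=(2.250, 102.000, 6.500°) → follower=(21.250, 75.000, -46.000°)
step 6: Δleader=(6.000, 21.000, -23.000°), disengaged; cmd=(0,0,0) → follower holds at (21.250, 75.000, -46.000°)
step 7: Δleader=(-15.000, -11.000, 0.000°), engaged; cmd=(-3.250, -42.000, 0.500°) → follower=(18.000, 33.000, -45.500°)
step 8: Δleader=(9.000, 23.000, 4.000°), disengaged; cmd=(0,0,0) → follower holds at (18.000, 33.000, -45.500°)
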